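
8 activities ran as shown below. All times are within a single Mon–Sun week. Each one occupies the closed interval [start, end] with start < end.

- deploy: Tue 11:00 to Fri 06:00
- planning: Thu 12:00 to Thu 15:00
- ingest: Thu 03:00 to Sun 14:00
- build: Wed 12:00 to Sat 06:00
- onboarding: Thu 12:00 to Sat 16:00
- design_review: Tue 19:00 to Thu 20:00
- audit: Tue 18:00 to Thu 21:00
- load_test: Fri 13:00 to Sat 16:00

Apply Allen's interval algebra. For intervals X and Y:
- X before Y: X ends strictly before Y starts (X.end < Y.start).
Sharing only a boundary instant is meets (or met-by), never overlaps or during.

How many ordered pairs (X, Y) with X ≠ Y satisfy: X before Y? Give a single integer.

4

Checking all 56 ordered pairs for relation 'before'; matching pairs in alphabetical order:
(audit, load_test): audit before load_test ✓
(deploy, load_test): deploy before load_test ✓
(design_review, load_test): design_review before load_test ✓
(planning, load_test): planning before load_test ✓
Count: 4.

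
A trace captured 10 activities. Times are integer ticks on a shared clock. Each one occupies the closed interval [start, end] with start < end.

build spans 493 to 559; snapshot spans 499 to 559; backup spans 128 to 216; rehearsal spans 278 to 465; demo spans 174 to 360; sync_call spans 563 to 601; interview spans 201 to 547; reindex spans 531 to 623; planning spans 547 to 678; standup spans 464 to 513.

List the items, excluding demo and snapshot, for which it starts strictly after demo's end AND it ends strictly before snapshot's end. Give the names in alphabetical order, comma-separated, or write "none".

Conditions: its start is strictly after demo's end (X.start > 360) AND its end is strictly before snapshot's end (X.end < 559).
backup: start 128 > 360? ✗; end 216 < 559? ✓ → no.
build: start 493 > 360? ✓; end 559 < 559? ✗ → no.
interview: start 201 > 360? ✗; end 547 < 559? ✓ → no.
planning: start 547 > 360? ✓; end 678 < 559? ✗ → no.
rehearsal: start 278 > 360? ✗; end 465 < 559? ✓ → no.
reindex: start 531 > 360? ✓; end 623 < 559? ✗ → no.
standup: start 464 > 360? ✓; end 513 < 559? ✓ → yes.
sync_call: start 563 > 360? ✓; end 601 < 559? ✗ → no.
Result: standup.

standup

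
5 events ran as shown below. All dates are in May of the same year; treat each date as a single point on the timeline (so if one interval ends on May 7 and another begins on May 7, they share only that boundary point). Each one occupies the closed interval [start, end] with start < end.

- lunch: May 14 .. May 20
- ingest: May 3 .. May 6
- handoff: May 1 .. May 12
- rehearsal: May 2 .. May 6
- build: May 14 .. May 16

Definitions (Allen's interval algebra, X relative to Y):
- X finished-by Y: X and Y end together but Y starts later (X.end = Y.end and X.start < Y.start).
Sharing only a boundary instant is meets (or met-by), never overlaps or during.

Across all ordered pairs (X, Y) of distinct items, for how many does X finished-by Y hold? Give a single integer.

1

Checking all 20 ordered pairs for relation 'finished-by'; matching pairs in alphabetical order:
(rehearsal, ingest): rehearsal finished-by ingest ✓
Count: 1.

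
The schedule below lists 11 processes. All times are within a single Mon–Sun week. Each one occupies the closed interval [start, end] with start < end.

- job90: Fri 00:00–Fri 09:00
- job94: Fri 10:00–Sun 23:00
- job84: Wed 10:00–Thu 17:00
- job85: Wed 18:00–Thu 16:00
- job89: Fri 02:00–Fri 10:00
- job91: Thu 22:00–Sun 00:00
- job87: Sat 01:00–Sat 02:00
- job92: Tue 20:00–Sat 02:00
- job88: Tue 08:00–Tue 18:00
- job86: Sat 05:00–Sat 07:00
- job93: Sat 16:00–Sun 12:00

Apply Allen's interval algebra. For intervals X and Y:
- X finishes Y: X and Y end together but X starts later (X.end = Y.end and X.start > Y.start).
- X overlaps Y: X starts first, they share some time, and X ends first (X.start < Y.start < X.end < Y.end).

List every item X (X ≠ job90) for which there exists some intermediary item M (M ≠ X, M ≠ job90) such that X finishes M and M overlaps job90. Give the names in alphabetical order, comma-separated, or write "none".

Target job90 = [Fri 00:00, Fri 09:00].
Intermediaries M with M overlaps job90: none.
Union: none.

none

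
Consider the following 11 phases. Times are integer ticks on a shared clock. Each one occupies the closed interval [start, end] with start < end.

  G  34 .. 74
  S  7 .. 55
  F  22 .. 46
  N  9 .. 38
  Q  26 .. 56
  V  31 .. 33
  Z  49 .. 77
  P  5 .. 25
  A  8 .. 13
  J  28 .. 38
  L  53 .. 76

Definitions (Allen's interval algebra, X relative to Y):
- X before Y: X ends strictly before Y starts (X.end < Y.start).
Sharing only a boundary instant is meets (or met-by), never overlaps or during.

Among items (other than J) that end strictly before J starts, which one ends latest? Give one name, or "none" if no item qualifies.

P

Target J = [28, 38].
A [8, 13] → before → candidate.
F [22, 46] → contains → excluded.
G [34, 74] → overlapped-by → excluded.
L [53, 76] → after → excluded.
N [9, 38] → finished-by → excluded.
P [5, 25] → before → candidate.
Q [26, 56] → contains → excluded.
S [7, 55] → contains → excluded.
V [31, 33] → during → excluded.
Z [49, 77] → after → excluded.
Among candidates, latest end is 25 → P.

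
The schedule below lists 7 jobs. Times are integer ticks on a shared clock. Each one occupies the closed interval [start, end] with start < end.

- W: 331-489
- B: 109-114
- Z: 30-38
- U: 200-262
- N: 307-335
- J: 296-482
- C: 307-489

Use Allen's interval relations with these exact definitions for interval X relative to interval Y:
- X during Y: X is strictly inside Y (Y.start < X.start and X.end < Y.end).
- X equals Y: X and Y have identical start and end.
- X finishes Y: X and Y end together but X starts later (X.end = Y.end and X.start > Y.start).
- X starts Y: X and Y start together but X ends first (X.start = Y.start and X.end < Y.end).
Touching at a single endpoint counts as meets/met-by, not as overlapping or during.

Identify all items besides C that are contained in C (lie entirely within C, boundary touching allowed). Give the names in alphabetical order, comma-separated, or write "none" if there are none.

Target C = [307, 489].
B [109, 114] → before → no.
J [296, 482] → overlaps → no.
N [307, 335] → starts → yes.
U [200, 262] → before → no.
W [331, 489] → finishes → yes.
Z [30, 38] → before → no.
Result: N, W.

N, W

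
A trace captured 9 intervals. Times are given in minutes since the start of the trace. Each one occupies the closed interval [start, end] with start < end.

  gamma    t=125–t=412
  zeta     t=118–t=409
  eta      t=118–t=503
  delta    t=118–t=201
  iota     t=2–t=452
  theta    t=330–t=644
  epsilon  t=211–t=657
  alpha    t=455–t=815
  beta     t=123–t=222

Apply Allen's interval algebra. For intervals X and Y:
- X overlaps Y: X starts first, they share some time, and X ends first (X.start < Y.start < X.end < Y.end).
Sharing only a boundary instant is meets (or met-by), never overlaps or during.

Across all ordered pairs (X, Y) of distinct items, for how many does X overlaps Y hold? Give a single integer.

17

Checking all 72 ordered pairs for relation 'overlaps'; matching pairs in alphabetical order:
(beta, epsilon): beta overlaps epsilon ✓
(beta, gamma): beta overlaps gamma ✓
(delta, beta): delta overlaps beta ✓
(delta, gamma): delta overlaps gamma ✓
(epsilon, alpha): epsilon overlaps alpha ✓
(eta, alpha): eta overlaps alpha ✓
(eta, epsilon): eta overlaps epsilon ✓
(eta, theta): eta overlaps theta ✓
(gamma, epsilon): gamma overlaps epsilon ✓
(gamma, theta): gamma overlaps theta ✓
(iota, epsilon): iota overlaps epsilon ✓
(iota, eta): iota overlaps eta ✓
(iota, theta): iota overlaps theta ✓
(theta, alpha): theta overlaps alpha ✓
(zeta, epsilon): zeta overlaps epsilon ✓
(zeta, gamma): zeta overlaps gamma ✓
(zeta, theta): zeta overlaps theta ✓
Count: 17.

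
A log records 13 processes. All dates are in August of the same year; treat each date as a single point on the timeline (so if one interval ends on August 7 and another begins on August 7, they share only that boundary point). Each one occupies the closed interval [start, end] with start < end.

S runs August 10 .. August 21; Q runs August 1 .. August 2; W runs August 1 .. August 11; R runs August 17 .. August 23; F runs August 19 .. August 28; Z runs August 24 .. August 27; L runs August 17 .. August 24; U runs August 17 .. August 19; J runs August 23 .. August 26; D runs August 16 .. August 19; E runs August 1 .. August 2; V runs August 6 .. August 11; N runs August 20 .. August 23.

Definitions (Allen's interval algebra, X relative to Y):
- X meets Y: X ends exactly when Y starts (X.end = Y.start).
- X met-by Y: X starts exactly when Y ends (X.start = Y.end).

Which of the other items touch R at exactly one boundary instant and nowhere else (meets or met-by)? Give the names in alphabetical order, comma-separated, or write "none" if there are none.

Target R = [August 17, August 23].
D [August 16, August 19] → overlaps → no.
E [August 1, August 2] → before → no.
F [August 19, August 28] → overlapped-by → no.
J [August 23, August 26] → met-by → yes.
L [August 17, August 24] → started-by → no.
N [August 20, August 23] → finishes → no.
Q [August 1, August 2] → before → no.
S [August 10, August 21] → overlaps → no.
U [August 17, August 19] → starts → no.
V [August 6, August 11] → before → no.
W [August 1, August 11] → before → no.
Z [August 24, August 27] → after → no.
Result: J.

J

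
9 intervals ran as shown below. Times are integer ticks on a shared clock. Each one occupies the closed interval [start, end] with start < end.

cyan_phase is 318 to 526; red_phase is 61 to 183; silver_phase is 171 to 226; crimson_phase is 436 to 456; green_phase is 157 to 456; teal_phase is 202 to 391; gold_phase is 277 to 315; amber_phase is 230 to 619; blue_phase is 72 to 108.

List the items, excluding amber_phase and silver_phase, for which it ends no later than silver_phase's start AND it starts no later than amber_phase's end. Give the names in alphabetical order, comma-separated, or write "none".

blue_phase

Conditions: its end is no later than silver_phase's start (X.end <= 171) AND its start is no later than amber_phase's end (X.start <= 619).
blue_phase: end 108 <= 171? ✓; start 72 <= 619? ✓ → yes.
crimson_phase: end 456 <= 171? ✗; start 436 <= 619? ✓ → no.
cyan_phase: end 526 <= 171? ✗; start 318 <= 619? ✓ → no.
gold_phase: end 315 <= 171? ✗; start 277 <= 619? ✓ → no.
green_phase: end 456 <= 171? ✗; start 157 <= 619? ✓ → no.
red_phase: end 183 <= 171? ✗; start 61 <= 619? ✓ → no.
teal_phase: end 391 <= 171? ✗; start 202 <= 619? ✓ → no.
Result: blue_phase.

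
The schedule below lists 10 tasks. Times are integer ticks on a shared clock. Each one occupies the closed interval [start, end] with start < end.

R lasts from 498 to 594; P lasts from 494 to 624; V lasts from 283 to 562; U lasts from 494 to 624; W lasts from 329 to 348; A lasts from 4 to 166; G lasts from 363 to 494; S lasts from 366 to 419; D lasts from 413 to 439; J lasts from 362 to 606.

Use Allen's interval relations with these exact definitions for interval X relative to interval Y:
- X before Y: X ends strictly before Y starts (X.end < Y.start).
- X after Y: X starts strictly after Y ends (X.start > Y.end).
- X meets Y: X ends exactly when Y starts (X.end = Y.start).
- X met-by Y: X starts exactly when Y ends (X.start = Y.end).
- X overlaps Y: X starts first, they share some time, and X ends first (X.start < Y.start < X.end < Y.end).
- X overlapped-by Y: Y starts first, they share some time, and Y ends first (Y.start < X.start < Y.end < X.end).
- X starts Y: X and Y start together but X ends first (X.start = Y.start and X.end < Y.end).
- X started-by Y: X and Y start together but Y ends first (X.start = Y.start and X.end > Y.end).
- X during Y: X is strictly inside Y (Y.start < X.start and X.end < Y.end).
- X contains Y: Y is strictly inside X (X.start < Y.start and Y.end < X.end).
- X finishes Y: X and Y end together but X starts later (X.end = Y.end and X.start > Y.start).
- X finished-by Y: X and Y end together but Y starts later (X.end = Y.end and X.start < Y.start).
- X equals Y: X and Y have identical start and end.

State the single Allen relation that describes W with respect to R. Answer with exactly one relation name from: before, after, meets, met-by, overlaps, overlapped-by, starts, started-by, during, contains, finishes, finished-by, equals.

before

W = [329, 348]; R = [498, 594].
Compare endpoints: W.start < R.start, W.start < R.end, W.end < R.start, W.end < R.end.
That pattern is 'before'.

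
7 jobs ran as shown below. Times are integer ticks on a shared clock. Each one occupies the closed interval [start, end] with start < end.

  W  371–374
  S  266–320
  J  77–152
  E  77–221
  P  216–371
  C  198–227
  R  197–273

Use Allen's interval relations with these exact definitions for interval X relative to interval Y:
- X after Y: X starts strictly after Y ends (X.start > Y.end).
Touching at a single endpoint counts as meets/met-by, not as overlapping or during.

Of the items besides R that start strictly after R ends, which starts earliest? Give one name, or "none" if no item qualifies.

Target R = [197, 273].
C [198, 227] → during → excluded.
E [77, 221] → overlaps → excluded.
J [77, 152] → before → excluded.
P [216, 371] → overlapped-by → excluded.
S [266, 320] → overlapped-by → excluded.
W [371, 374] → after → candidate.
Among candidates, earliest start is 371 → W.

W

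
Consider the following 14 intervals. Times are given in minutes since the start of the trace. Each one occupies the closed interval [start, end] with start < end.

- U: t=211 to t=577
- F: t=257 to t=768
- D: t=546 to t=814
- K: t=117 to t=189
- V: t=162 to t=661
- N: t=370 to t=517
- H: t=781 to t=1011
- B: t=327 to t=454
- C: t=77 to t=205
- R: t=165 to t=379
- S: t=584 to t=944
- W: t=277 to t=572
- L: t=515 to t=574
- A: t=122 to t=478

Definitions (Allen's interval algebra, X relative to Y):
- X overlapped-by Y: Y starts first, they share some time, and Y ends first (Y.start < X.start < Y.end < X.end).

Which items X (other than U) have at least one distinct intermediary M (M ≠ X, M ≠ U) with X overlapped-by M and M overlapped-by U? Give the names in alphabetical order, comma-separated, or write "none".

D, H, S

Target U = [t=211, t=577].
Intermediaries M with M overlapped-by U: D, F.
Via D — items with X overlapped-by D: H, S.
Via F — items with X overlapped-by F: D, S.
Union: D, H, S.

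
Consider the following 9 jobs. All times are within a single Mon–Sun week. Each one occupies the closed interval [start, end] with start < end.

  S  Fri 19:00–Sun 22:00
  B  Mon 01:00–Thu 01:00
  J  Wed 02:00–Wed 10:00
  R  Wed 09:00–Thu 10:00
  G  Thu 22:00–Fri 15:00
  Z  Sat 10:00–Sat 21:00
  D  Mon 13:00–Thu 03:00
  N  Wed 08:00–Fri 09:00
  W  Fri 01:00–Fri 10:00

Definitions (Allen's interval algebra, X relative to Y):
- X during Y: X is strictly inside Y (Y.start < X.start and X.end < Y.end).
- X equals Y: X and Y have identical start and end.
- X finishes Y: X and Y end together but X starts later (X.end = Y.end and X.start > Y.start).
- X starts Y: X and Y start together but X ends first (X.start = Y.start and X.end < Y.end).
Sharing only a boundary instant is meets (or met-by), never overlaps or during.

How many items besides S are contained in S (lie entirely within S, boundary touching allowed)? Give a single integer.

Target S = [Fri 19:00, Sun 22:00].
B [Mon 01:00, Thu 01:00] → before → no.
D [Mon 13:00, Thu 03:00] → before → no.
G [Thu 22:00, Fri 15:00] → before → no.
J [Wed 02:00, Wed 10:00] → before → no.
N [Wed 08:00, Fri 09:00] → before → no.
R [Wed 09:00, Thu 10:00] → before → no.
W [Fri 01:00, Fri 10:00] → before → no.
Z [Sat 10:00, Sat 21:00] → during → counts.
Total: 1.

1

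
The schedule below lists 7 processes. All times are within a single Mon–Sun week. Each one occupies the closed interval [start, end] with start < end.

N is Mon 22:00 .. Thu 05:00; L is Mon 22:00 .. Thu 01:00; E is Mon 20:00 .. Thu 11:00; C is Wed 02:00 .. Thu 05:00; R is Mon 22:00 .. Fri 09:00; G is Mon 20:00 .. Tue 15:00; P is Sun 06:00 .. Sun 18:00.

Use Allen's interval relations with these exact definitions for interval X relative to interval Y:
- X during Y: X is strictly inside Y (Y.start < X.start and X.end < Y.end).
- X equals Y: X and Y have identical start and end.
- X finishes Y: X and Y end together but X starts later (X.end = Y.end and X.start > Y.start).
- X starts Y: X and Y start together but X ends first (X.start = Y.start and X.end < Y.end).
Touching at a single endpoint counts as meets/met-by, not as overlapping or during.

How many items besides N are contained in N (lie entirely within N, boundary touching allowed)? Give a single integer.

2

Target N = [Mon 22:00, Thu 05:00].
C [Wed 02:00, Thu 05:00] → finishes → counts.
E [Mon 20:00, Thu 11:00] → contains → no.
G [Mon 20:00, Tue 15:00] → overlaps → no.
L [Mon 22:00, Thu 01:00] → starts → counts.
P [Sun 06:00, Sun 18:00] → after → no.
R [Mon 22:00, Fri 09:00] → started-by → no.
Total: 2.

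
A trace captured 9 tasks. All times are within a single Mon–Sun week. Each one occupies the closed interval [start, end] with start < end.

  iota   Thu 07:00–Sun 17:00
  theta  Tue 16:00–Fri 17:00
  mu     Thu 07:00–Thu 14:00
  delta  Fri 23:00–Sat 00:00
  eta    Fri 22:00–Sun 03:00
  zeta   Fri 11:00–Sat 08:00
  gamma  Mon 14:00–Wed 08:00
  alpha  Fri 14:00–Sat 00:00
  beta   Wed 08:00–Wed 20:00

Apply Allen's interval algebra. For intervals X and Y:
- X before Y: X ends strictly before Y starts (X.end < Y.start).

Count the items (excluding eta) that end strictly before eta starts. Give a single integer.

Target eta = [Fri 22:00, Sun 03:00].
alpha [Fri 14:00, Sat 00:00] → overlaps → no.
beta [Wed 08:00, Wed 20:00] → before → counts.
delta [Fri 23:00, Sat 00:00] → during → no.
gamma [Mon 14:00, Wed 08:00] → before → counts.
iota [Thu 07:00, Sun 17:00] → contains → no.
mu [Thu 07:00, Thu 14:00] → before → counts.
theta [Tue 16:00, Fri 17:00] → before → counts.
zeta [Fri 11:00, Sat 08:00] → overlaps → no.
Total: 4.

4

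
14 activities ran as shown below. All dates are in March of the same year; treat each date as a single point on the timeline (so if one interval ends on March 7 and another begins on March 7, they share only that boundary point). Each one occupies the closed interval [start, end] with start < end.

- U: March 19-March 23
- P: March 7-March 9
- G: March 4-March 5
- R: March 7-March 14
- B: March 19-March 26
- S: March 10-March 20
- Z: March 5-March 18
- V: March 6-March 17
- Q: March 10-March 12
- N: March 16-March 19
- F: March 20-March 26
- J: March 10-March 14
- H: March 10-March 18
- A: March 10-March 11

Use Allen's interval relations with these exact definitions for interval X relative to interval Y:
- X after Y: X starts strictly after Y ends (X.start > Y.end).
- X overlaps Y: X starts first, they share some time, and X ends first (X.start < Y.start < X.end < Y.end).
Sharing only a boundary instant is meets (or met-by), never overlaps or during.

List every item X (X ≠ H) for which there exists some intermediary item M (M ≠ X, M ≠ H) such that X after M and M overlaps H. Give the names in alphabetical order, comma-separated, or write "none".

Target H = [March 10, March 18].
Intermediaries M with M overlaps H: R, V.
Via R — items with X after R: B, F, N, U.
Via V — items with X after V: B, F, U.
Union: B, F, N, U.

B, F, N, U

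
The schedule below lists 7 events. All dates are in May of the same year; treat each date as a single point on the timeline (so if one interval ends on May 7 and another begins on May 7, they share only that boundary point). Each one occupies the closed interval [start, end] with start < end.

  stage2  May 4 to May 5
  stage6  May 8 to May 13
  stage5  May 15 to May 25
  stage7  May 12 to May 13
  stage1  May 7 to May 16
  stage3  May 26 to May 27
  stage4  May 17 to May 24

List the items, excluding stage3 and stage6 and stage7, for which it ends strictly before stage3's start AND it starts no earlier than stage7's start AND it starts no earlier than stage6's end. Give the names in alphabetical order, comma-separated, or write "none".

stage4, stage5

Conditions: its end is strictly before stage3's start (X.end < May 26) AND its start is no earlier than stage7's start (X.start >= May 12) AND its start is no earlier than stage6's end (X.start >= May 13).
stage1: end May 16 < May 26? ✓; start May 7 >= May 12? ✗; start May 7 >= May 13? ✗ → no.
stage2: end May 5 < May 26? ✓; start May 4 >= May 12? ✗; start May 4 >= May 13? ✗ → no.
stage4: end May 24 < May 26? ✓; start May 17 >= May 12? ✓; start May 17 >= May 13? ✓ → yes.
stage5: end May 25 < May 26? ✓; start May 15 >= May 12? ✓; start May 15 >= May 13? ✓ → yes.
Result: stage4, stage5.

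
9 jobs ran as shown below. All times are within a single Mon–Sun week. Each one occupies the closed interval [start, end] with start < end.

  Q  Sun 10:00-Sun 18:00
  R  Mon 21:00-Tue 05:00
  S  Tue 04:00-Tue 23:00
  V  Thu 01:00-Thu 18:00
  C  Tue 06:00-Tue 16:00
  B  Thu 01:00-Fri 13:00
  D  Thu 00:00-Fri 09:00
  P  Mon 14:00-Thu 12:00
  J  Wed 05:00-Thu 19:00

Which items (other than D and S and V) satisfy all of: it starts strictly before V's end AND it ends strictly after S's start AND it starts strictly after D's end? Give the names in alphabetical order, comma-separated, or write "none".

none

Conditions: its start is strictly before V's end (X.start < Thu 18:00) AND its end is strictly after S's start (X.end > Tue 04:00) AND its start is strictly after D's end (X.start > Fri 09:00).
B: start Thu 01:00 < Thu 18:00? ✓; end Fri 13:00 > Tue 04:00? ✓; start Thu 01:00 > Fri 09:00? ✗ → no.
C: start Tue 06:00 < Thu 18:00? ✓; end Tue 16:00 > Tue 04:00? ✓; start Tue 06:00 > Fri 09:00? ✗ → no.
J: start Wed 05:00 < Thu 18:00? ✓; end Thu 19:00 > Tue 04:00? ✓; start Wed 05:00 > Fri 09:00? ✗ → no.
P: start Mon 14:00 < Thu 18:00? ✓; end Thu 12:00 > Tue 04:00? ✓; start Mon 14:00 > Fri 09:00? ✗ → no.
Q: start Sun 10:00 < Thu 18:00? ✗; end Sun 18:00 > Tue 04:00? ✓; start Sun 10:00 > Fri 09:00? ✓ → no.
R: start Mon 21:00 < Thu 18:00? ✓; end Tue 05:00 > Tue 04:00? ✓; start Mon 21:00 > Fri 09:00? ✗ → no.
Result: none.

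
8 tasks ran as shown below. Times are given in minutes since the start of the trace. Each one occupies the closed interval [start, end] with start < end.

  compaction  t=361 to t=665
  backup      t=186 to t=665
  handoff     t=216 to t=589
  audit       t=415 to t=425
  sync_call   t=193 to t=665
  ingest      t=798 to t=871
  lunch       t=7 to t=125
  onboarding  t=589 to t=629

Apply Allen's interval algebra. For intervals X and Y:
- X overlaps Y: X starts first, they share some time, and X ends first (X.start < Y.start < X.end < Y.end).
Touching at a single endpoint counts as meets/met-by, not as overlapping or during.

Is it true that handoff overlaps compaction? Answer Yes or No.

handoff = [t=216, t=589], compaction = [t=361, t=665].
Actual relation of handoff to compaction: overlaps.
Asked whether 'overlaps' holds → Yes.

Yes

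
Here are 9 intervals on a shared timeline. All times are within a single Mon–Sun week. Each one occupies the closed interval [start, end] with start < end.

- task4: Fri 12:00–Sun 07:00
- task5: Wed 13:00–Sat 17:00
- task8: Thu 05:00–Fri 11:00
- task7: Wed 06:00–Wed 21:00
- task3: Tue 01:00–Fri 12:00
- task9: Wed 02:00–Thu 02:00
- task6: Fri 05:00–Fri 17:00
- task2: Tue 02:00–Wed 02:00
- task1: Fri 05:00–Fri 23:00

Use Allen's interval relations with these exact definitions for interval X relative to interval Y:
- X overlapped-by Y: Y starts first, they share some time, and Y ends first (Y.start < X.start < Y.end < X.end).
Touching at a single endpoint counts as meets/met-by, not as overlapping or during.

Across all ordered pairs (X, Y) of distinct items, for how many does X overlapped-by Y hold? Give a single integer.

10

Checking all 72 ordered pairs for relation 'overlapped-by'; matching pairs in alphabetical order:
(task1, task3): task1 overlapped-by task3 ✓
(task1, task8): task1 overlapped-by task8 ✓
(task4, task1): task4 overlapped-by task1 ✓
(task4, task5): task4 overlapped-by task5 ✓
(task4, task6): task4 overlapped-by task6 ✓
(task5, task3): task5 overlapped-by task3 ✓
(task5, task7): task5 overlapped-by task7 ✓
(task5, task9): task5 overlapped-by task9 ✓
(task6, task3): task6 overlapped-by task3 ✓
(task6, task8): task6 overlapped-by task8 ✓
Count: 10.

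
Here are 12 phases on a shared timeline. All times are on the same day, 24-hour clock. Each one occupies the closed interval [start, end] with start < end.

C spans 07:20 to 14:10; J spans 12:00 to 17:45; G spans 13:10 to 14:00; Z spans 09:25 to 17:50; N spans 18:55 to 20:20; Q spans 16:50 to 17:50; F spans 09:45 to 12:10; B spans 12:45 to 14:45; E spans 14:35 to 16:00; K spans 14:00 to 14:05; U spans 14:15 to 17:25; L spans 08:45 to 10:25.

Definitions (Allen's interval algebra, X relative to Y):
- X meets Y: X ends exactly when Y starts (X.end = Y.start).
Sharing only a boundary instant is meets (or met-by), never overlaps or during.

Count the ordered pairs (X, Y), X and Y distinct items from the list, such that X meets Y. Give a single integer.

1

Checking all 132 ordered pairs for relation 'meets'; matching pairs in alphabetical order:
(G, K): G meets K ✓
Count: 1.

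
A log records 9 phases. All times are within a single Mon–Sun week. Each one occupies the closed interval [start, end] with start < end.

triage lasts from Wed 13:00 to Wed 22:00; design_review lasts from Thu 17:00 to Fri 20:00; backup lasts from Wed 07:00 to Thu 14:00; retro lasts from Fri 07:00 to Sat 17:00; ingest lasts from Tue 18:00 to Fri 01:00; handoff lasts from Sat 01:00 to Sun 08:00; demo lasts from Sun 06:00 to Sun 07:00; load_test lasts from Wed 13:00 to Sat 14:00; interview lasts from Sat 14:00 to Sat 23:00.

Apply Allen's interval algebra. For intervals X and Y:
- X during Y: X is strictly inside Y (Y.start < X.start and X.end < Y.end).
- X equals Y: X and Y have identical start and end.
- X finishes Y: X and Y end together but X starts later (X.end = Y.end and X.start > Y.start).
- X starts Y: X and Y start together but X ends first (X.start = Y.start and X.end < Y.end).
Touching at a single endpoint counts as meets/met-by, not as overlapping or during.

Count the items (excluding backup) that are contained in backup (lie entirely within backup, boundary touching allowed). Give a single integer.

Target backup = [Wed 07:00, Thu 14:00].
demo [Sun 06:00, Sun 07:00] → after → no.
design_review [Thu 17:00, Fri 20:00] → after → no.
handoff [Sat 01:00, Sun 08:00] → after → no.
ingest [Tue 18:00, Fri 01:00] → contains → no.
interview [Sat 14:00, Sat 23:00] → after → no.
load_test [Wed 13:00, Sat 14:00] → overlapped-by → no.
retro [Fri 07:00, Sat 17:00] → after → no.
triage [Wed 13:00, Wed 22:00] → during → counts.
Total: 1.

1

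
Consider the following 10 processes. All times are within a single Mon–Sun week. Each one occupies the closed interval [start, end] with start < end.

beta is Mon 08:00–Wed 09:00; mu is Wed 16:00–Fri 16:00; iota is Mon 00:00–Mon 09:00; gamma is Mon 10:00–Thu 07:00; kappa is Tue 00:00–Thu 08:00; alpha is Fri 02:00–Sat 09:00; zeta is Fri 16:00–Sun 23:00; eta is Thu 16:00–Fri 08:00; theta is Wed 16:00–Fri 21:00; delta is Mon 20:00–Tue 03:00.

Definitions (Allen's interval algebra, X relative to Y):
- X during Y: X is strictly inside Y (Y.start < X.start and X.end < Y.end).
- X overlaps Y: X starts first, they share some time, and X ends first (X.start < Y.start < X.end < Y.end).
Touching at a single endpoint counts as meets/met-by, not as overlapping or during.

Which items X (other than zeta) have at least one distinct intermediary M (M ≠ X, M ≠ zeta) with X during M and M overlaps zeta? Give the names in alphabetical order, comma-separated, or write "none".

eta

Target zeta = [Fri 16:00, Sun 23:00].
Intermediaries M with M overlaps zeta: alpha, theta.
Via alpha — items with X during alpha: none.
Via theta — items with X during theta: eta.
Union: eta.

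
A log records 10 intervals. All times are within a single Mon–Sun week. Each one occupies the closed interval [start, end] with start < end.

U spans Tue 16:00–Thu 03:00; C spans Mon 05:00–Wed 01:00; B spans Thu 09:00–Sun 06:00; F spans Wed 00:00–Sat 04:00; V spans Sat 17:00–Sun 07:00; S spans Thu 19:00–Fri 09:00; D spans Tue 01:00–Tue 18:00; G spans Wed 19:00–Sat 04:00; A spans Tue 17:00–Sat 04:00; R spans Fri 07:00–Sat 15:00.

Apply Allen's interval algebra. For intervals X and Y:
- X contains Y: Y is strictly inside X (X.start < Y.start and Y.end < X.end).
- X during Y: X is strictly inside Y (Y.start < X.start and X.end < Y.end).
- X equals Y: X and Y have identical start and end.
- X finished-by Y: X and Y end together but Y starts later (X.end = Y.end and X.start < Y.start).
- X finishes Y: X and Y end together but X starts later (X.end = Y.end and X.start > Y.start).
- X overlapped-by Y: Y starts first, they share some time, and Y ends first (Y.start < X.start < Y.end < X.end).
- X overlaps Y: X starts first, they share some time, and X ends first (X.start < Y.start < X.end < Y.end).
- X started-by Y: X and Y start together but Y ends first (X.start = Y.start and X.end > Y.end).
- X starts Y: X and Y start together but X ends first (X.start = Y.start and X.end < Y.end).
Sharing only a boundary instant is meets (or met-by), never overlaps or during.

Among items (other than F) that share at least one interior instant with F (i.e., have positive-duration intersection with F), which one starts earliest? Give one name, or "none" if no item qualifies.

Target F = [Wed 00:00, Sat 04:00].
A [Tue 17:00, Sat 04:00] → finished-by → candidate.
B [Thu 09:00, Sun 06:00] → overlapped-by → candidate.
C [Mon 05:00, Wed 01:00] → overlaps → candidate.
D [Tue 01:00, Tue 18:00] → before → excluded.
G [Wed 19:00, Sat 04:00] → finishes → candidate.
R [Fri 07:00, Sat 15:00] → overlapped-by → candidate.
S [Thu 19:00, Fri 09:00] → during → candidate.
U [Tue 16:00, Thu 03:00] → overlaps → candidate.
V [Sat 17:00, Sun 07:00] → after → excluded.
Among candidates, earliest start is Mon 05:00 → C.

C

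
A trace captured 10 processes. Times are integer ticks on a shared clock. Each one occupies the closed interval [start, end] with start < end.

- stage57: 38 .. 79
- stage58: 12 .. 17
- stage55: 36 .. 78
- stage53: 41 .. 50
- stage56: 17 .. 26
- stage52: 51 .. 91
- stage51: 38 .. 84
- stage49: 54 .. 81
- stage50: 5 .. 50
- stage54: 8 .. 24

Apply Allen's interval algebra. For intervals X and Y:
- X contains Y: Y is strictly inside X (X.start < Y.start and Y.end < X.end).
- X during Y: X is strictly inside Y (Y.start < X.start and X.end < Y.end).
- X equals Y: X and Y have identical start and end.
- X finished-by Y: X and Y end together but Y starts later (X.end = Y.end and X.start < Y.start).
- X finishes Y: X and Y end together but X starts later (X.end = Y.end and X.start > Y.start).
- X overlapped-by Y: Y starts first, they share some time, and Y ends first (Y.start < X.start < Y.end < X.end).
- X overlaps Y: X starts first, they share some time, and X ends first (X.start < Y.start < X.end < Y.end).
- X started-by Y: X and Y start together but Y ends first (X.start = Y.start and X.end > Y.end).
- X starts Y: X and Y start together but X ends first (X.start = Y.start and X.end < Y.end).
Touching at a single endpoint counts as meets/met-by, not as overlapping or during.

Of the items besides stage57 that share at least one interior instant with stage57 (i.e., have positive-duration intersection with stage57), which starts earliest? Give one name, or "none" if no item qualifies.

stage50

Target stage57 = [38, 79].
stage49 [54, 81] → overlapped-by → candidate.
stage50 [5, 50] → overlaps → candidate.
stage51 [38, 84] → started-by → candidate.
stage52 [51, 91] → overlapped-by → candidate.
stage53 [41, 50] → during → candidate.
stage54 [8, 24] → before → excluded.
stage55 [36, 78] → overlaps → candidate.
stage56 [17, 26] → before → excluded.
stage58 [12, 17] → before → excluded.
Among candidates, earliest start is 5 → stage50.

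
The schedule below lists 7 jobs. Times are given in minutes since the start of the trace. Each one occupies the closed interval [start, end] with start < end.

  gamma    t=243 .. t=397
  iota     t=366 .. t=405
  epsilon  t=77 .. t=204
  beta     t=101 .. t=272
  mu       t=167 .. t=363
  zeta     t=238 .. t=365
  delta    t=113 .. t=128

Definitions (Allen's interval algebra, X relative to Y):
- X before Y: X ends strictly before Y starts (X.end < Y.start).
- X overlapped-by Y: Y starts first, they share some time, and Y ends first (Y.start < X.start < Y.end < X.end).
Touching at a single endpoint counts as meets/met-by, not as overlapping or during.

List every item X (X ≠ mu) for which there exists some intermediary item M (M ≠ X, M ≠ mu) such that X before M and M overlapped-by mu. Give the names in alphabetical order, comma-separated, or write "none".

delta, epsilon

Target mu = [t=167, t=363].
Intermediaries M with M overlapped-by mu: gamma, zeta.
Via gamma — items with X before gamma: delta, epsilon.
Via zeta — items with X before zeta: delta, epsilon.
Union: delta, epsilon.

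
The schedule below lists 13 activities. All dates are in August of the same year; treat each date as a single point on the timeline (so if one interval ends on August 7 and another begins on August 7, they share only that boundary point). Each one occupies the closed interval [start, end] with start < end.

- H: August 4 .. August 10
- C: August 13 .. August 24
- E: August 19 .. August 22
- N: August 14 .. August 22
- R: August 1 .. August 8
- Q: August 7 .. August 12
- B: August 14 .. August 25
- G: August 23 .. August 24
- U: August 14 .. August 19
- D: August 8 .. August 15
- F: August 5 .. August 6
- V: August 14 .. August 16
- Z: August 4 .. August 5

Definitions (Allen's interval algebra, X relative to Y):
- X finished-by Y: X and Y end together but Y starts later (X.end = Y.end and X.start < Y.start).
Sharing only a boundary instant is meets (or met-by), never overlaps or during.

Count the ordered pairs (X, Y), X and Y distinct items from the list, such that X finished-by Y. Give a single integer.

Checking all 156 ordered pairs for relation 'finished-by'; matching pairs in alphabetical order:
(C, G): C finished-by G ✓
(N, E): N finished-by E ✓
Count: 2.

2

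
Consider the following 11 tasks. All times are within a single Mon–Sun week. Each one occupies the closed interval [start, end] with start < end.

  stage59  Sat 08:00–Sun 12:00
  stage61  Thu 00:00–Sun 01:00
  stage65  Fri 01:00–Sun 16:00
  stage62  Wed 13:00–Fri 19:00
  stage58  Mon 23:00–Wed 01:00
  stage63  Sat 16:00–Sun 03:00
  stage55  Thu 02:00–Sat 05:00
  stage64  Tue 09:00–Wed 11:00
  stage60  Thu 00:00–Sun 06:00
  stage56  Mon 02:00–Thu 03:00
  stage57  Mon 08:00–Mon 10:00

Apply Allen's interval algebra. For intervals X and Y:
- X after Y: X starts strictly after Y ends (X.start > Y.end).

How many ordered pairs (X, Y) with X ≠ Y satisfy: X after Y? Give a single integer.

30

Checking all 110 ordered pairs for relation 'after'; matching pairs in alphabetical order:
(stage55, stage57): stage55 after stage57 ✓
(stage55, stage58): stage55 after stage58 ✓
(stage55, stage64): stage55 after stage64 ✓
(stage58, stage57): stage58 after stage57 ✓
(stage59, stage55): stage59 after stage55 ✓
(stage59, stage56): stage59 after stage56 ✓
(stage59, stage57): stage59 after stage57 ✓
(stage59, stage58): stage59 after stage58 ✓
(stage59, stage62): stage59 after stage62 ✓
(stage59, stage64): stage59 after stage64 ✓
(stage60, stage57): stage60 after stage57 ✓
(stage60, stage58): stage60 after stage58 ✓
(stage60, stage64): stage60 after stage64 ✓
(stage61, stage57): stage61 after stage57 ✓
(stage61, stage58): stage61 after stage58 ✓
(stage61, stage64): stage61 after stage64 ✓
(stage62, stage57): stage62 after stage57 ✓
(stage62, stage58): stage62 after stage58 ✓
(stage62, stage64): stage62 after stage64 ✓
(stage63, stage55): stage63 after stage55 ✓
(stage63, stage56): stage63 after stage56 ✓
(stage63, stage57): stage63 after stage57 ✓
(stage63, stage58): stage63 after stage58 ✓
(stage63, stage62): stage63 after stage62 ✓
... plus 6 further pairs not listed.
Count: 30.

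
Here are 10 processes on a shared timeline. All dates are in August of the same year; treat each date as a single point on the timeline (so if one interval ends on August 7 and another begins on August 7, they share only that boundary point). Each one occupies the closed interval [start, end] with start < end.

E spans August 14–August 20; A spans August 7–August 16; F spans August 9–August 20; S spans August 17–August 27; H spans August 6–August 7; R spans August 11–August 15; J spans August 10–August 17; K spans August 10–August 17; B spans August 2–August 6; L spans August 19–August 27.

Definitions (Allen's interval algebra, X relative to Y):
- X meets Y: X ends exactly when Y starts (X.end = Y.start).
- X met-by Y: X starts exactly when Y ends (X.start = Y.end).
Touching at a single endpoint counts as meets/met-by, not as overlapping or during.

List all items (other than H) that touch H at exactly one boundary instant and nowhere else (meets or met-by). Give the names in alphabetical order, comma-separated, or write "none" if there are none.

Target H = [August 6, August 7].
A [August 7, August 16] → met-by → yes.
B [August 2, August 6] → meets → yes.
E [August 14, August 20] → after → no.
F [August 9, August 20] → after → no.
J [August 10, August 17] → after → no.
K [August 10, August 17] → after → no.
L [August 19, August 27] → after → no.
R [August 11, August 15] → after → no.
S [August 17, August 27] → after → no.
Result: A, B.

A, B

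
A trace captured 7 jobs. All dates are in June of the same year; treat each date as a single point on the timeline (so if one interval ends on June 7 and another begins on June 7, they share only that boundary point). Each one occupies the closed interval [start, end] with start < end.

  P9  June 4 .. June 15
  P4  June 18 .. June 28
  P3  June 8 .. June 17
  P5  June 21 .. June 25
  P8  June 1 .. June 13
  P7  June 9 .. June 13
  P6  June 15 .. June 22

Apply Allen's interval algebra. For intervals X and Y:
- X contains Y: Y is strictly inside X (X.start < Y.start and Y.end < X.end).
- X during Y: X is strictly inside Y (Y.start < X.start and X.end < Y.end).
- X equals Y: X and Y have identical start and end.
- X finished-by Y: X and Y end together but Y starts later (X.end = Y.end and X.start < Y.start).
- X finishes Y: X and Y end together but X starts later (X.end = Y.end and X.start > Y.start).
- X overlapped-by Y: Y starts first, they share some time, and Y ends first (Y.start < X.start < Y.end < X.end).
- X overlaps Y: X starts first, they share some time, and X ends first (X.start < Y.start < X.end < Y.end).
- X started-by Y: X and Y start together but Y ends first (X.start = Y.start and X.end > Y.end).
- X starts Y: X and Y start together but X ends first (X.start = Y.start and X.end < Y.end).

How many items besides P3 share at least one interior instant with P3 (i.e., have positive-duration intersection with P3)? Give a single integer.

4

Target P3 = [June 8, June 17].
P4 [June 18, June 28] → after → no.
P5 [June 21, June 25] → after → no.
P6 [June 15, June 22] → overlapped-by → counts.
P7 [June 9, June 13] → during → counts.
P8 [June 1, June 13] → overlaps → counts.
P9 [June 4, June 15] → overlaps → counts.
Total: 4.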